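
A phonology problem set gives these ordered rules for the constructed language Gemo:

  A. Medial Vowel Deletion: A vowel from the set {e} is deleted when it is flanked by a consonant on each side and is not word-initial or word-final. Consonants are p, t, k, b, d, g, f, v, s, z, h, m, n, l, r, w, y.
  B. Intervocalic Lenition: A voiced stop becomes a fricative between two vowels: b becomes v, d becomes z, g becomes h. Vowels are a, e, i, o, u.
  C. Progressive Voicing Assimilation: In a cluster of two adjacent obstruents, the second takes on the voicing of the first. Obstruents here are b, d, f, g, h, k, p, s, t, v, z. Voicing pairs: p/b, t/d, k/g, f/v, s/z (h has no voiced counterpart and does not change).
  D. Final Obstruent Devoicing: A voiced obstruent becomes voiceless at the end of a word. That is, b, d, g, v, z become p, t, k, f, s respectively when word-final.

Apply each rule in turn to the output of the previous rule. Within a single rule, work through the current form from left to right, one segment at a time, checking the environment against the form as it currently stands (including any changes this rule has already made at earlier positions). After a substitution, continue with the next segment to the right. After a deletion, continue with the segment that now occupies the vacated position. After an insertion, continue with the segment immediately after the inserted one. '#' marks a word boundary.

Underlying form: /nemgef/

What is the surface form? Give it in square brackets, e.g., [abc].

[nmgf]

A Medial Vowel Deletion: [nemgef] → [nmgf]
B Intervocalic Lenition: no change — [nmgf]
C Progressive Voicing Assimilation: [nmgf] → [nmgv]
D Final Obstruent Devoicing: [nmgv] → [nmgf]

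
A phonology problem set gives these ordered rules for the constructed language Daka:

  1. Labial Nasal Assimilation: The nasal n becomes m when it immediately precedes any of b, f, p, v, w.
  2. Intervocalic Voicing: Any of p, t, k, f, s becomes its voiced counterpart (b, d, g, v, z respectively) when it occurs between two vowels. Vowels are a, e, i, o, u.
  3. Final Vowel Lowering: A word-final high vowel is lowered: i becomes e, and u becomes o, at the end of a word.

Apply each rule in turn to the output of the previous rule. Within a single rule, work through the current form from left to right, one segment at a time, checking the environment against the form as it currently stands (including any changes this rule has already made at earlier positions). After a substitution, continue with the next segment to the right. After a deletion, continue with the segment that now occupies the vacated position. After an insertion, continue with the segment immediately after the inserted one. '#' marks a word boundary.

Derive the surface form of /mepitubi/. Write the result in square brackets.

1 Labial Nasal Assimilation: no change — [mepitubi]
2 Intervocalic Voicing: [mepitubi] → [mebidubi]
3 Final Vowel Lowering: [mebidubi] → [mebidube]

[mebidube]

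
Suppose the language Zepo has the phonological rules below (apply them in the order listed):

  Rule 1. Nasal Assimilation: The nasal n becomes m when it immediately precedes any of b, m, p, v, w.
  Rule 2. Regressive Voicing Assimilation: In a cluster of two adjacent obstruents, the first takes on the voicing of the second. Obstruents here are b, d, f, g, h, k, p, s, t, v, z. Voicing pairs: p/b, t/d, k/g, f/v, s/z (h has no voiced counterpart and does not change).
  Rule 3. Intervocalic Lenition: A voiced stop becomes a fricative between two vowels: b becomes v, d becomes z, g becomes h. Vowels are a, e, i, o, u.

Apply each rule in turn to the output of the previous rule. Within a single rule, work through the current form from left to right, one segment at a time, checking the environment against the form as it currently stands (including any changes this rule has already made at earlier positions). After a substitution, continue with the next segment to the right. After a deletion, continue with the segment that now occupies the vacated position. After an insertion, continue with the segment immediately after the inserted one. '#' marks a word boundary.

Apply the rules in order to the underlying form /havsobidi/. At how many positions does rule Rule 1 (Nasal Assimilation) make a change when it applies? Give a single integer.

Rule 1 Nasal Assimilation: no change — [havsobidi]
Rule 2 Regressive Voicing Assimilation: [havsobidi] → [hafsobidi]
Rule 3 Intervocalic Lenition: [hafsobidi] → [hafsovizi]
Rule Rule 1 changed 0 position(s).

0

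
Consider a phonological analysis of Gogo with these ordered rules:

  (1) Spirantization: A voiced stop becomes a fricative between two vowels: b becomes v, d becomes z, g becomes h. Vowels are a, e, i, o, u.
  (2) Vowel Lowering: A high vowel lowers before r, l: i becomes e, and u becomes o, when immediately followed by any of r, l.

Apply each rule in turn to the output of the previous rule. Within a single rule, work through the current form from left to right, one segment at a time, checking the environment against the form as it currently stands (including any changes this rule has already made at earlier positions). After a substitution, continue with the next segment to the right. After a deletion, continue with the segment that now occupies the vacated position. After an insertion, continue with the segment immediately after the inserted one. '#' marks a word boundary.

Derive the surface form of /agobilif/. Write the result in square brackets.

(1) Spirantization: [agobilif] → [ahovilif]
(2) Vowel Lowering: [ahovilif] → [ahovelif]

[ahovelif]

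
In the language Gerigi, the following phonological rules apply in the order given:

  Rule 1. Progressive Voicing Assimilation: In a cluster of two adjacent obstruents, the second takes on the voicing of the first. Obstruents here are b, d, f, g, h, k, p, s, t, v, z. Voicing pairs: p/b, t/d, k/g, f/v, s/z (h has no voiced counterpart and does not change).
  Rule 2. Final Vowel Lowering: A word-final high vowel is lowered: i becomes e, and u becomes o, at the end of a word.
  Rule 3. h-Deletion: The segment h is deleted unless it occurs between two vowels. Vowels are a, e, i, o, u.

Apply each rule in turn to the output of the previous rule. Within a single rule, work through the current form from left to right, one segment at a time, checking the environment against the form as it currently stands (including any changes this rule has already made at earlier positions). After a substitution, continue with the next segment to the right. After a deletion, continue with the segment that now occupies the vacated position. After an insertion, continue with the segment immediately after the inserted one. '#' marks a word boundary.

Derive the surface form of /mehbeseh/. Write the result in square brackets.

Rule 1 Progressive Voicing Assimilation: [mehbeseh] → [mehpeseh]
Rule 2 Final Vowel Lowering: no change — [mehpeseh]
Rule 3 h-Deletion: [mehpeseh] → [mepese]

[mepese]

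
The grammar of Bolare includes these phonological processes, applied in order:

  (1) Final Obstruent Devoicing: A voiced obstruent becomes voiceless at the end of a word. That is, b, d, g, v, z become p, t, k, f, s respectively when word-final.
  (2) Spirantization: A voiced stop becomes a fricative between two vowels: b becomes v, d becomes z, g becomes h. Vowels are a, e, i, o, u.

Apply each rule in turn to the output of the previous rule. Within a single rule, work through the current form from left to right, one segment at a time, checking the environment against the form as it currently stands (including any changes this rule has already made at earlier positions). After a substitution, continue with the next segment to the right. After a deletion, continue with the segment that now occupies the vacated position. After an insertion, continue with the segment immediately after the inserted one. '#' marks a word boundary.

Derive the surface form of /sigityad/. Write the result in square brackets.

[sihityat]

(1) Final Obstruent Devoicing: [sigityad] → [sigityat]
(2) Spirantization: [sigityat] → [sihityat]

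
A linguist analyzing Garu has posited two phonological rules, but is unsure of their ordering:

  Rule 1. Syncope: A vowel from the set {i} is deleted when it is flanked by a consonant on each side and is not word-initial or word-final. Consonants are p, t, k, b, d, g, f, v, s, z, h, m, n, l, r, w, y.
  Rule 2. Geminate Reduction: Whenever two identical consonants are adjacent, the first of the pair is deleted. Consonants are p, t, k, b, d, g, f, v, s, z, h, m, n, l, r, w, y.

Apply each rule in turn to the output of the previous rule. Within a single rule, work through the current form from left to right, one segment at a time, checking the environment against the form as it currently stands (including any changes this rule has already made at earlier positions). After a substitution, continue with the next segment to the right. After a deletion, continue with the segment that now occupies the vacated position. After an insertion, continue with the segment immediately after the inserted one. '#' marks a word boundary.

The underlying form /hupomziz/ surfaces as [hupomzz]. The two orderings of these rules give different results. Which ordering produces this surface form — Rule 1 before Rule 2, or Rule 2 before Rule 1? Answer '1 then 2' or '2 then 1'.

Order 1 then 2:
  1 Syncope: [hupomziz] → [hupomzz]
  2 Geminate Reduction: [hupomzz] → [hupomz]
  result: [hupomz]
Order 2 then 1:
  2 Geminate Reduction: no change — [hupomziz]
  1 Syncope: [hupomziz] → [hupomzz]
  result: [hupomzz]

2 then 1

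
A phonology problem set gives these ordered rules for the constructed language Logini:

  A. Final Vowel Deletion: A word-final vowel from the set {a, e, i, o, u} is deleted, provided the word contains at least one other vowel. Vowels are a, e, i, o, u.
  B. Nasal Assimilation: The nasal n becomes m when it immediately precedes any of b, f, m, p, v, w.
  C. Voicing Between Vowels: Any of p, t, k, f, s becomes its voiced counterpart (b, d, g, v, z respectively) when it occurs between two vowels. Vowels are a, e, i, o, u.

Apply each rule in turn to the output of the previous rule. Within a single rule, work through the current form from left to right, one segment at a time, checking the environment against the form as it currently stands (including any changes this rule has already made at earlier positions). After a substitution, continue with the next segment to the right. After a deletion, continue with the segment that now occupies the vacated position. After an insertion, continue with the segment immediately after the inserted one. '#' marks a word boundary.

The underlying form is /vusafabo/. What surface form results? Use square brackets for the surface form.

A Final Vowel Deletion: [vusafabo] → [vusafab]
B Nasal Assimilation: no change — [vusafab]
C Voicing Between Vowels: [vusafab] → [vuzavab]

[vuzavab]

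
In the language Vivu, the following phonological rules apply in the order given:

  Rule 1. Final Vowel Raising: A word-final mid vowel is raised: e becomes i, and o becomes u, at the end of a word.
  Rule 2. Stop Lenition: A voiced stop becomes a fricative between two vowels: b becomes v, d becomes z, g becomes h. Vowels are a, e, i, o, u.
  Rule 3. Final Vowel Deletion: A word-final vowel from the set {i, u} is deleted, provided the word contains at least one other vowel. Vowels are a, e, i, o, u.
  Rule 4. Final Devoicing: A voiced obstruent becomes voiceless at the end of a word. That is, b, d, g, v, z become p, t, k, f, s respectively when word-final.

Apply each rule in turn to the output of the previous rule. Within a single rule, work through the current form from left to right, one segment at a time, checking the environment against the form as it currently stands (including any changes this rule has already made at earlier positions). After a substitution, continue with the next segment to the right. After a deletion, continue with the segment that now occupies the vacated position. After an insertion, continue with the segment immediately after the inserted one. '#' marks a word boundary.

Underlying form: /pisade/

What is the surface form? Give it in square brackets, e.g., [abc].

[pisas]

Rule 1 Final Vowel Raising: [pisade] → [pisadi]
Rule 2 Stop Lenition: [pisadi] → [pisazi]
Rule 3 Final Vowel Deletion: [pisazi] → [pisaz]
Rule 4 Final Devoicing: [pisaz] → [pisas]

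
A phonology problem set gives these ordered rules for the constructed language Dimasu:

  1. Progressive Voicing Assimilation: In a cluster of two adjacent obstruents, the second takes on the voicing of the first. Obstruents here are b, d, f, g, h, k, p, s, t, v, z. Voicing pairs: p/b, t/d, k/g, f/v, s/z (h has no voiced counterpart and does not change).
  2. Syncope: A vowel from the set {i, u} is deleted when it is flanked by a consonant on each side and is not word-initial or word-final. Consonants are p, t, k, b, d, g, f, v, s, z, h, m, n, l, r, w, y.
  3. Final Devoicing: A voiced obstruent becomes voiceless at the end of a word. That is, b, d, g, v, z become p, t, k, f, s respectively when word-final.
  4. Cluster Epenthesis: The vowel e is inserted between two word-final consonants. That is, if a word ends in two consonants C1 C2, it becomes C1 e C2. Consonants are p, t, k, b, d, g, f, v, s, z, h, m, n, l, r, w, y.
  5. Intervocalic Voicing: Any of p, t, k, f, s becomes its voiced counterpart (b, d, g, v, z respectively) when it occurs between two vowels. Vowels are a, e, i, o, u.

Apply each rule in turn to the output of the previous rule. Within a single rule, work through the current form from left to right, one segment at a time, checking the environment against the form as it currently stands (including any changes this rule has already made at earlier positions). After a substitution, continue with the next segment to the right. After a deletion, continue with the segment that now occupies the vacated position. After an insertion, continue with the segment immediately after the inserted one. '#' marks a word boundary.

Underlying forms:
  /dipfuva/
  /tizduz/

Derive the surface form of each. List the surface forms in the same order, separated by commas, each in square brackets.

[dpfva], [tzdes]

/dipfuva/:
  1 Progressive Voicing Assimilation: no change — [dipfuva]
  2 Syncope: [dipfuva] → [dpfva]
  3 Final Devoicing: no change — [dpfva]
  4 Cluster Epenthesis: no change — [dpfva]
  5 Intervocalic Voicing: no change — [dpfva]
/tizduz/:
  1 Progressive Voicing Assimilation: no change — [tizduz]
  2 Syncope: [tizduz] → [tzdz]
  3 Final Devoicing: [tzdz] → [tzds]
  4 Cluster Epenthesis: [tzds] → [tzdes]
  5 Intervocalic Voicing: no change — [tzdes]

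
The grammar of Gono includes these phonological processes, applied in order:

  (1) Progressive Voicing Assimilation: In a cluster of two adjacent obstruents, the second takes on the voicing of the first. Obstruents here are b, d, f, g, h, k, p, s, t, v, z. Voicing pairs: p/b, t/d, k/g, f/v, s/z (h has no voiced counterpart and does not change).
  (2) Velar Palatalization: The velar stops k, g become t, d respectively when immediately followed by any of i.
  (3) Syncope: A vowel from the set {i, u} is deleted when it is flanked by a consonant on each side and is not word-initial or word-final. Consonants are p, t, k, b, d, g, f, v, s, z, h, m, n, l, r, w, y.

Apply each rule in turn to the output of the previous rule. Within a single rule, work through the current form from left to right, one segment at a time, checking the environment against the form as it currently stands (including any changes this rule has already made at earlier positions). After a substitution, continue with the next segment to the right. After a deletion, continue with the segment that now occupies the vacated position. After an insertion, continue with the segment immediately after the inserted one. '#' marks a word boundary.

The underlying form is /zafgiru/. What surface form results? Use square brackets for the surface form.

[zaftru]

(1) Progressive Voicing Assimilation: [zafgiru] → [zafkiru]
(2) Velar Palatalization: [zafkiru] → [zaftiru]
(3) Syncope: [zaftiru] → [zaftru]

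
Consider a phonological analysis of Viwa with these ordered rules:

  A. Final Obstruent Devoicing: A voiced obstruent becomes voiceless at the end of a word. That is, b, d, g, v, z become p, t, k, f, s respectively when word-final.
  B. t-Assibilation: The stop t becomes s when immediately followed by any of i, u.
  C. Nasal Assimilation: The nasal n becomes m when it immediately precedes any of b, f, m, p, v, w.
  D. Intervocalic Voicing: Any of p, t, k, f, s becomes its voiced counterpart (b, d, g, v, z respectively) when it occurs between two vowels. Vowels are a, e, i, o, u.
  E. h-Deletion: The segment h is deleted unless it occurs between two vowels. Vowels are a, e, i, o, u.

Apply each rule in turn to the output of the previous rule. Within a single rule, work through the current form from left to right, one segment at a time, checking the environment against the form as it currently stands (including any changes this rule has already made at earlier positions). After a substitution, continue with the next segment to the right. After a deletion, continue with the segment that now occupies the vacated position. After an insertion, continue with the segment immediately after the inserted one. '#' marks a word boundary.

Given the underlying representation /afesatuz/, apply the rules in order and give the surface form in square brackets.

A Final Obstruent Devoicing: [afesatuz] → [afesatus]
B t-Assibilation: [afesatus] → [afesasus]
C Nasal Assimilation: no change — [afesasus]
D Intervocalic Voicing: [afesasus] → [avezazus]
E h-Deletion: no change — [avezazus]

[avezazus]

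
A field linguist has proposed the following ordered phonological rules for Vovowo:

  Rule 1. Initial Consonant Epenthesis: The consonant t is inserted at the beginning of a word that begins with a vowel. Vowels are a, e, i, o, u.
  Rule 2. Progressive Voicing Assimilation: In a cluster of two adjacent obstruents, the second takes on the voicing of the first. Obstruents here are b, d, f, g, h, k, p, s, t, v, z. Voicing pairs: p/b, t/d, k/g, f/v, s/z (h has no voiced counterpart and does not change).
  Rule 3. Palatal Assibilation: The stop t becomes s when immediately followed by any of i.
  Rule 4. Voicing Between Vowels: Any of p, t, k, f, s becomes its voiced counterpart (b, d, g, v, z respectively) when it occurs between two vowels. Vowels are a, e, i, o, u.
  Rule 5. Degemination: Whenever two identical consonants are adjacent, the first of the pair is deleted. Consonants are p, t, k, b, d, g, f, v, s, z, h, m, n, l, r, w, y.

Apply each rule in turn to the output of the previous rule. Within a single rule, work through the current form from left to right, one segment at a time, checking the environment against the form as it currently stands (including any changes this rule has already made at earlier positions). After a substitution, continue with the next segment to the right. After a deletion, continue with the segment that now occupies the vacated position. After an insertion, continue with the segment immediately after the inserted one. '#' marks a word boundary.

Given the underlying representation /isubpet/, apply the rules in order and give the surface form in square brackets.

Rule 1 Initial Consonant Epenthesis: [isubpet] → [tisubpet]
Rule 2 Progressive Voicing Assimilation: [tisubpet] → [tisubbet]
Rule 3 Palatal Assibilation: [tisubbet] → [sisubbet]
Rule 4 Voicing Between Vowels: [sisubbet] → [sizubbet]
Rule 5 Degemination: [sizubbet] → [sizubet]

[sizubet]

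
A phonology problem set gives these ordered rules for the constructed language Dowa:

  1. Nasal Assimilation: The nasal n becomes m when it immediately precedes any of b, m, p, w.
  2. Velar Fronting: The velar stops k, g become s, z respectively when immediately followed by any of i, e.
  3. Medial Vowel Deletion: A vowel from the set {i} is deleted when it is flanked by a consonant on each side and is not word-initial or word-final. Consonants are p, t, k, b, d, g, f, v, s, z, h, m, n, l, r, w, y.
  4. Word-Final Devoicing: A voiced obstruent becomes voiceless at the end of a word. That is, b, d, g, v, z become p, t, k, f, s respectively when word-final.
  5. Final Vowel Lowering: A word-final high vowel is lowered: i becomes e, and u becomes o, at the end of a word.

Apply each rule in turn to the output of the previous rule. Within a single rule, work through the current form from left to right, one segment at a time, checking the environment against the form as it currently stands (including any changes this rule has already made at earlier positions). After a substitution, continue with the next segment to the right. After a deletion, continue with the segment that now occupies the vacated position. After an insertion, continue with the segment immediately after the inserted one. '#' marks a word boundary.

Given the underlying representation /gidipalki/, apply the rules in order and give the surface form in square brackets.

[zdpalse]

1 Nasal Assimilation: no change — [gidipalki]
2 Velar Fronting: [gidipalki] → [zidipalsi]
3 Medial Vowel Deletion: [zidipalsi] → [zdpalsi]
4 Word-Final Devoicing: no change — [zdpalsi]
5 Final Vowel Lowering: [zdpalsi] → [zdpalse]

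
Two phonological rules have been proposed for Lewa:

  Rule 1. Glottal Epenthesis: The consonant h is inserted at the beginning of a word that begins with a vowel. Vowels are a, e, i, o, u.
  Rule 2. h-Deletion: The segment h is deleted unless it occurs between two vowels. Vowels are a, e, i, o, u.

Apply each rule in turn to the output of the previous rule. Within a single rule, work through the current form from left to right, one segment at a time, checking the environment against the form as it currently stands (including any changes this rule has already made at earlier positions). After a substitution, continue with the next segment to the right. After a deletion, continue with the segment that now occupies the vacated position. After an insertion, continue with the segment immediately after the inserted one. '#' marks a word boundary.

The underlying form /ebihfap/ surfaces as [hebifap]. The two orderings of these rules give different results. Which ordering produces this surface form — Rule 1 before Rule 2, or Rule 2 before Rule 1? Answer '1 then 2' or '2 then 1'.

Order 1 then 2:
  1 Glottal Epenthesis: [ebihfap] → [hebihfap]
  2 h-Deletion: [hebihfap] → [ebifap]
  result: [ebifap]
Order 2 then 1:
  2 h-Deletion: [ebihfap] → [ebifap]
  1 Glottal Epenthesis: [ebifap] → [hebifap]
  result: [hebifap]

2 then 1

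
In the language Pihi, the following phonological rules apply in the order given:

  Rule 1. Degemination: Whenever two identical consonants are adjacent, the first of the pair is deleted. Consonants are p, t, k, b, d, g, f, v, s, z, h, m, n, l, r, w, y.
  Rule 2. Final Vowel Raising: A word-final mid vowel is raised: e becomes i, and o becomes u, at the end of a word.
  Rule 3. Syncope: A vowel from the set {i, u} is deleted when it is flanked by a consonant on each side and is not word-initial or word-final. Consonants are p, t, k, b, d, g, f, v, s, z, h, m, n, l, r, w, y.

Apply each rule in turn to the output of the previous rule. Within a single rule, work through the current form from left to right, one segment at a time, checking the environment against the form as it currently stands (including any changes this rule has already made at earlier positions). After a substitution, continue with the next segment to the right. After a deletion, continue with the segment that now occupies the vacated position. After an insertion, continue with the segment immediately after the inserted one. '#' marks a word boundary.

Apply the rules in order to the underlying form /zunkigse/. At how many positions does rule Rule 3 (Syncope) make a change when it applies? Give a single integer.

2

Rule 1 Degemination: no change — [zunkigse]
Rule 2 Final Vowel Raising: [zunkigse] → [zunkigsi]
Rule 3 Syncope: [zunkigsi] → [znkgsi]
Rule Rule 3 changed 2 position(s).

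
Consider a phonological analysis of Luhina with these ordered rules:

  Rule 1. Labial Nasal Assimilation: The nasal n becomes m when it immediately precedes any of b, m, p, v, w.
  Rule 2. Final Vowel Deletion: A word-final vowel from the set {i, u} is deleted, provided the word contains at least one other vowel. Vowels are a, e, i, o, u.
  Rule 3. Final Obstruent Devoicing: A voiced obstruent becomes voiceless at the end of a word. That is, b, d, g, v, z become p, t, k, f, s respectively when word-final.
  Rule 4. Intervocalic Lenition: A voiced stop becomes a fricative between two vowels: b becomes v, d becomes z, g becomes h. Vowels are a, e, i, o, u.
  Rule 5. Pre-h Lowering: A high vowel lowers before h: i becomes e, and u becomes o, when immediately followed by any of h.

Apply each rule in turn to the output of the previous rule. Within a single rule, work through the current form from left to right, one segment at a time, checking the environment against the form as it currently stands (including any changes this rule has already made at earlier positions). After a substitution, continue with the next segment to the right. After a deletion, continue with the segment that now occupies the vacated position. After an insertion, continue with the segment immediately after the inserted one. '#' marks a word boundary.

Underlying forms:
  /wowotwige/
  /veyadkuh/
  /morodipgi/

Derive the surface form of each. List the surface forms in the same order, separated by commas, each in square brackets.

/wowotwige/:
  Rule 1 Labial Nasal Assimilation: no change — [wowotwige]
  Rule 2 Final Vowel Deletion: no change — [wowotwige]
  Rule 3 Final Obstruent Devoicing: no change — [wowotwige]
  Rule 4 Intervocalic Lenition: [wowotwige] → [wowotwihe]
  Rule 5 Pre-h Lowering: [wowotwihe] → [wowotwehe]
/veyadkuh/:
  Rule 1 Labial Nasal Assimilation: no change — [veyadkuh]
  Rule 2 Final Vowel Deletion: no change — [veyadkuh]
  Rule 3 Final Obstruent Devoicing: no change — [veyadkuh]
  Rule 4 Intervocalic Lenition: no change — [veyadkuh]
  Rule 5 Pre-h Lowering: [veyadkuh] → [veyadkoh]
/morodipgi/:
  Rule 1 Labial Nasal Assimilation: no change — [morodipgi]
  Rule 2 Final Vowel Deletion: [morodipgi] → [morodipg]
  Rule 3 Final Obstruent Devoicing: [morodipg] → [morodipk]
  Rule 4 Intervocalic Lenition: [morodipk] → [morozipk]
  Rule 5 Pre-h Lowering: no change — [morozipk]

[wowotwehe], [veyadkoh], [morozipk]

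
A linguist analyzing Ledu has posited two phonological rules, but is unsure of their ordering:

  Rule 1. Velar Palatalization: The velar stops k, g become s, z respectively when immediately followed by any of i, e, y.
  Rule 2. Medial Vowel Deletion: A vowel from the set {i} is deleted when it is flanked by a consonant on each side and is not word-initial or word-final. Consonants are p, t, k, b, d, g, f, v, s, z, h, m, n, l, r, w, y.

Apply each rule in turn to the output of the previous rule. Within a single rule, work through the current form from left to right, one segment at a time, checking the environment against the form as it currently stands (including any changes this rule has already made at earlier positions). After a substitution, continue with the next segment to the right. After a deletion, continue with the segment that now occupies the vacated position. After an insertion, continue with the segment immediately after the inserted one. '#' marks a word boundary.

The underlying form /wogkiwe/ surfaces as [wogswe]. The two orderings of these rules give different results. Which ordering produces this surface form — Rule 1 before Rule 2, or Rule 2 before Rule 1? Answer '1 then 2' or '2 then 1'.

Order 1 then 2:
  1 Velar Palatalization: [wogkiwe] → [wogsiwe]
  2 Medial Vowel Deletion: [wogsiwe] → [wogswe]
  result: [wogswe]
Order 2 then 1:
  2 Medial Vowel Deletion: [wogkiwe] → [wogkwe]
  1 Velar Palatalization: no change — [wogkwe]
  result: [wogkwe]

1 then 2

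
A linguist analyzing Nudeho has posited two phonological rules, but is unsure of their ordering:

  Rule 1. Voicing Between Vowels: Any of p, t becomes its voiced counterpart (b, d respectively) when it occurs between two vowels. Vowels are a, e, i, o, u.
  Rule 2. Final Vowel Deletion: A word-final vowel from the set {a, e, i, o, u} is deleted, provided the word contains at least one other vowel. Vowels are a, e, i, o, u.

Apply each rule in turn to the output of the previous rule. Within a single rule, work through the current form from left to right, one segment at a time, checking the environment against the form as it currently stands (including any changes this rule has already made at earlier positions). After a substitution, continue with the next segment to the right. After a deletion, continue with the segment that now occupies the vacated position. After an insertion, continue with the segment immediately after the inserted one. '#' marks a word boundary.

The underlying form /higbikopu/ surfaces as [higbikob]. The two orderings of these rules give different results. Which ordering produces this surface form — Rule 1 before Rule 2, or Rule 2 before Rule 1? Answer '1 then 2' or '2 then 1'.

Order 1 then 2:
  1 Voicing Between Vowels: [higbikopu] → [higbikobu]
  2 Final Vowel Deletion: [higbikobu] → [higbikob]
  result: [higbikob]
Order 2 then 1:
  2 Final Vowel Deletion: [higbikopu] → [higbikop]
  1 Voicing Between Vowels: no change — [higbikop]
  result: [higbikop]

1 then 2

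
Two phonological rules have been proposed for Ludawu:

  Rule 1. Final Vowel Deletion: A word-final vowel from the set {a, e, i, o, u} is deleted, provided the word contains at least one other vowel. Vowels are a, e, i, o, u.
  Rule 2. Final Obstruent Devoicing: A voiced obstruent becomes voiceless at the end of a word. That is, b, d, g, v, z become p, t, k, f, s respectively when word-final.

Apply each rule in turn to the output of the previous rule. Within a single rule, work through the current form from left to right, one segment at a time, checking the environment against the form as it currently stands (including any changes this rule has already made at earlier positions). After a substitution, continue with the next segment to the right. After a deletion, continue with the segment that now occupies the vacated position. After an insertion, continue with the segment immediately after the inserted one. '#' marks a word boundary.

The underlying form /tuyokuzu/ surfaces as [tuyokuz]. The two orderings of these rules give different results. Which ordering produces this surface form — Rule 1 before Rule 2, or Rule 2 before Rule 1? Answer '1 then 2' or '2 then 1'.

Order 1 then 2:
  1 Final Vowel Deletion: [tuyokuzu] → [tuyokuz]
  2 Final Obstruent Devoicing: [tuyokuz] → [tuyokus]
  result: [tuyokus]
Order 2 then 1:
  2 Final Obstruent Devoicing: no change — [tuyokuzu]
  1 Final Vowel Deletion: [tuyokuzu] → [tuyokuz]
  result: [tuyokuz]

2 then 1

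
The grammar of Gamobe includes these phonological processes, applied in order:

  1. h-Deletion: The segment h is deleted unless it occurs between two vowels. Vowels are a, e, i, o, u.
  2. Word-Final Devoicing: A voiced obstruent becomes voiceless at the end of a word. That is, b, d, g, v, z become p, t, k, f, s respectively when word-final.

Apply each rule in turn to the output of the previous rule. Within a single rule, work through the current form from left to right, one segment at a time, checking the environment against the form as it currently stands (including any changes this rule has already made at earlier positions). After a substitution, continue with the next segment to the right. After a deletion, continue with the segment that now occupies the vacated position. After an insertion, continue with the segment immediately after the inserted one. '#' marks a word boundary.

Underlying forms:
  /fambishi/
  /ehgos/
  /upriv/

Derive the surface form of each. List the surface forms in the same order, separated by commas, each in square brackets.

[fambisi], [egos], [uprif]

/fambishi/:
  1 h-Deletion: [fambishi] → [fambisi]
  2 Word-Final Devoicing: no change — [fambisi]
/ehgos/:
  1 h-Deletion: [ehgos] → [egos]
  2 Word-Final Devoicing: no change — [egos]
/upriv/:
  1 h-Deletion: no change — [upriv]
  2 Word-Final Devoicing: [upriv] → [uprif]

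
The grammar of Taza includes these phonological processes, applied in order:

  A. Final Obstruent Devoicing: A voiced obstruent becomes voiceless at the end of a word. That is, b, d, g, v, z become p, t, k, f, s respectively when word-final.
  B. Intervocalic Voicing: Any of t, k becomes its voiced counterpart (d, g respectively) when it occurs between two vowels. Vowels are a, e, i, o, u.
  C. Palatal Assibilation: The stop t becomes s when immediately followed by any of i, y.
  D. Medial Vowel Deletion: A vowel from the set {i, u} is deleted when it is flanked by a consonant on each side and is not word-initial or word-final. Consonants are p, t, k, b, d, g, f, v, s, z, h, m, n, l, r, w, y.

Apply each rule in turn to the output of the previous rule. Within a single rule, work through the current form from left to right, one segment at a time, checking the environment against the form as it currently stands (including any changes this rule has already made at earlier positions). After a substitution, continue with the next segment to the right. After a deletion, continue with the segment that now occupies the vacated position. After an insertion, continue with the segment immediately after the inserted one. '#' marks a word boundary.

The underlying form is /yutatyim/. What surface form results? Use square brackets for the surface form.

[ydasym]

A Final Obstruent Devoicing: no change — [yutatyim]
B Intervocalic Voicing: [yutatyim] → [yudatyim]
C Palatal Assibilation: [yudatyim] → [yudasyim]
D Medial Vowel Deletion: [yudasyim] → [ydasym]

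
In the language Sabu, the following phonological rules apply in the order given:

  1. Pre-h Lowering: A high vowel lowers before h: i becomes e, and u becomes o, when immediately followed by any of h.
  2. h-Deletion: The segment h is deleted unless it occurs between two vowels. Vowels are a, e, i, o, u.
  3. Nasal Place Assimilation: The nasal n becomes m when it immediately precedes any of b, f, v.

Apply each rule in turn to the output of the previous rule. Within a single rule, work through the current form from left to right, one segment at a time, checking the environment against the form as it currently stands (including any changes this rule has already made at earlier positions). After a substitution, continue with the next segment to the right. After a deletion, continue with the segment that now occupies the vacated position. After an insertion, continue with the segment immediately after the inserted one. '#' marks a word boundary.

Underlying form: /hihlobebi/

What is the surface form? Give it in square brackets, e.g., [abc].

1 Pre-h Lowering: [hihlobebi] → [hehlobebi]
2 h-Deletion: [hehlobebi] → [elobebi]
3 Nasal Place Assimilation: no change — [elobebi]

[elobebi]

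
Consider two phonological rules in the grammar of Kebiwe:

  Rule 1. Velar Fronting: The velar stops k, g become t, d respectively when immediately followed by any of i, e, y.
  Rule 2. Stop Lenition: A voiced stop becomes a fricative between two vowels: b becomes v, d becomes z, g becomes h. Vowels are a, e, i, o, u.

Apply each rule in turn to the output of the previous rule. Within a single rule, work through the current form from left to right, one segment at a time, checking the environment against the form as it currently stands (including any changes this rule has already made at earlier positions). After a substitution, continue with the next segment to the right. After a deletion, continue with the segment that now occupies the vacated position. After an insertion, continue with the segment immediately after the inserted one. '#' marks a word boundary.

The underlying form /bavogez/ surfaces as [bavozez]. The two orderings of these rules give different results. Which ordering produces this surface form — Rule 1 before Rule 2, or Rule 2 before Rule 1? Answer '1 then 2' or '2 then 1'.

1 then 2

Order 1 then 2:
  1 Velar Fronting: [bavogez] → [bavodez]
  2 Stop Lenition: [bavodez] → [bavozez]
  result: [bavozez]
Order 2 then 1:
  2 Stop Lenition: [bavogez] → [bavohez]
  1 Velar Fronting: no change — [bavohez]
  result: [bavohez]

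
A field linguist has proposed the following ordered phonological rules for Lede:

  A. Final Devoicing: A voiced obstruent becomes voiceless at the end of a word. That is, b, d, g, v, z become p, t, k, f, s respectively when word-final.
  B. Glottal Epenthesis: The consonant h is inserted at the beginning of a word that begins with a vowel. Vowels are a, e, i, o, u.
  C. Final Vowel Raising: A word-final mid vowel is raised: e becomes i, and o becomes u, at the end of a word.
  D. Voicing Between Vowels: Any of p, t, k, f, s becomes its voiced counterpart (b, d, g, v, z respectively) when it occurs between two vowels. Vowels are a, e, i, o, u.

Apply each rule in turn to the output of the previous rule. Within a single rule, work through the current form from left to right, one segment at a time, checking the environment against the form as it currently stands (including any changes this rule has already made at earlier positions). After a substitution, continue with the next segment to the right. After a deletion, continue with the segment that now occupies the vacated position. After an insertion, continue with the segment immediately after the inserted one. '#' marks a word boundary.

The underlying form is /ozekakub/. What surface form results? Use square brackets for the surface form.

[hozegagup]

A Final Devoicing: [ozekakub] → [ozekakup]
B Glottal Epenthesis: [ozekakup] → [hozekakup]
C Final Vowel Raising: no change — [hozekakup]
D Voicing Between Vowels: [hozekakup] → [hozegagup]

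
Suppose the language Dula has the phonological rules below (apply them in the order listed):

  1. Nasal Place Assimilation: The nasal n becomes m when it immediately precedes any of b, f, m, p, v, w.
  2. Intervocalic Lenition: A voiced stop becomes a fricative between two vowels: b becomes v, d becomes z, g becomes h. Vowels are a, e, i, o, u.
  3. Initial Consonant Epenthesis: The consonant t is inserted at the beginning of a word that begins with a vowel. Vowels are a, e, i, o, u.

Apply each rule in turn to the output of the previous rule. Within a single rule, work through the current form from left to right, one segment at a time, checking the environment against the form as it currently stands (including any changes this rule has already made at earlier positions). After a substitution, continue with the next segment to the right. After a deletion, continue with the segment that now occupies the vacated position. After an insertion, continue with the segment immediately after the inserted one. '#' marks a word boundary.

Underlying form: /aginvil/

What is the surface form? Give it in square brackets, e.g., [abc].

1 Nasal Place Assimilation: [aginvil] → [agimvil]
2 Intervocalic Lenition: [agimvil] → [ahimvil]
3 Initial Consonant Epenthesis: [ahimvil] → [tahimvil]

[tahimvil]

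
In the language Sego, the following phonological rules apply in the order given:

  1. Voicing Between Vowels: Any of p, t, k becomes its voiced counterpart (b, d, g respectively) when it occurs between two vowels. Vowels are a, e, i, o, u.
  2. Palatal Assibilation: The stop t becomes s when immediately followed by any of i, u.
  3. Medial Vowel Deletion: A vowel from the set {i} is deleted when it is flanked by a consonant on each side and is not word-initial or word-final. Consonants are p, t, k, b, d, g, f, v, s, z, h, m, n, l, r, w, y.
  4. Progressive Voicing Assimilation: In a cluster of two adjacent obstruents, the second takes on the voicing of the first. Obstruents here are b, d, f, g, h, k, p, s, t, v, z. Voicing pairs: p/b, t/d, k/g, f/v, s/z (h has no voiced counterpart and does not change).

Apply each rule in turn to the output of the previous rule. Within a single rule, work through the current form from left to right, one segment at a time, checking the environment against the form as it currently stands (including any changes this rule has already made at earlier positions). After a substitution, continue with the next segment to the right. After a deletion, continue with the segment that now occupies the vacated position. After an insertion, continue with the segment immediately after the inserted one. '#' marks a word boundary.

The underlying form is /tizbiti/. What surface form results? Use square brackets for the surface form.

[sspti]

1 Voicing Between Vowels: [tizbiti] → [tizbidi]
2 Palatal Assibilation: [tizbidi] → [sizbidi]
3 Medial Vowel Deletion: [sizbidi] → [szbdi]
4 Progressive Voicing Assimilation: [szbdi] → [sspti]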